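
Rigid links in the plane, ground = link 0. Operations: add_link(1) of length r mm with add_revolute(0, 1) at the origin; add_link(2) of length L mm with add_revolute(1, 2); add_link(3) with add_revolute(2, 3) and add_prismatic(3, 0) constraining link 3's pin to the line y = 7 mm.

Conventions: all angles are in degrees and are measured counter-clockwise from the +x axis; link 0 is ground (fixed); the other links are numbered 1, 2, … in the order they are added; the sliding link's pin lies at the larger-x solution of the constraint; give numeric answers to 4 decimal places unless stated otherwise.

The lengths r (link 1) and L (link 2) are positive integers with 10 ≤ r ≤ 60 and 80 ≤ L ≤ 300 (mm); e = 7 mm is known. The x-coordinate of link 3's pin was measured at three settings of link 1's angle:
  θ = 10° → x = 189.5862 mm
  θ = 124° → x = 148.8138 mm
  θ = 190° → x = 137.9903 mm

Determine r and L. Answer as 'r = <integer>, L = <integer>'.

constraint per measurement: (x − r cos θ)² + (r sin θ − e)² = L²
subtracting the θ₁ and θ₂ equations cancels the r² and L² terms:
r = (x₁² − x₂²) / (2[(x₁cos θ₁ + e sin θ₁) − (x₂cos θ₂ + e sin θ₂)]) = 26.0000 → r = 26
L² = (x₁ − r cos θ₁)² + (r sin θ₁ − e)² = 26896.0094 → L = 164.0000 → L = 164
check at θ₃=190°: x = 137.9903 (printed 137.9903) ✓

r = 26, L = 164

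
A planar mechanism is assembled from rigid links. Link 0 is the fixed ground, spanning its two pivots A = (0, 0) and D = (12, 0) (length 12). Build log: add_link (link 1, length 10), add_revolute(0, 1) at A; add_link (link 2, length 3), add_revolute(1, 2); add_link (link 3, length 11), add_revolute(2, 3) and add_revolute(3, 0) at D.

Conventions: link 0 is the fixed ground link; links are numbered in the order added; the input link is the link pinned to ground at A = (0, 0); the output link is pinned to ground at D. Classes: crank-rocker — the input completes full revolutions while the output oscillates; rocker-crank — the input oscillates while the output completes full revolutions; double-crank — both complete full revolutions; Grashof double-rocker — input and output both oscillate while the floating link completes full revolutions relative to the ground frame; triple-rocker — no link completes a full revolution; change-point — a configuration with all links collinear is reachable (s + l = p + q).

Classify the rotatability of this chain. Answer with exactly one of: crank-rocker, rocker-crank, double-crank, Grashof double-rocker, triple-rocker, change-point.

lengths: ground=12, input=10, coupler=3, output=11
sorted: s=3 (shortest), l=12 (longest), p+q=21
s + l = 15 vs p + q = 21
s + l < p + q (Grashof) with shortest = coupler link → Grashof double-rocker

Grashof double-rocker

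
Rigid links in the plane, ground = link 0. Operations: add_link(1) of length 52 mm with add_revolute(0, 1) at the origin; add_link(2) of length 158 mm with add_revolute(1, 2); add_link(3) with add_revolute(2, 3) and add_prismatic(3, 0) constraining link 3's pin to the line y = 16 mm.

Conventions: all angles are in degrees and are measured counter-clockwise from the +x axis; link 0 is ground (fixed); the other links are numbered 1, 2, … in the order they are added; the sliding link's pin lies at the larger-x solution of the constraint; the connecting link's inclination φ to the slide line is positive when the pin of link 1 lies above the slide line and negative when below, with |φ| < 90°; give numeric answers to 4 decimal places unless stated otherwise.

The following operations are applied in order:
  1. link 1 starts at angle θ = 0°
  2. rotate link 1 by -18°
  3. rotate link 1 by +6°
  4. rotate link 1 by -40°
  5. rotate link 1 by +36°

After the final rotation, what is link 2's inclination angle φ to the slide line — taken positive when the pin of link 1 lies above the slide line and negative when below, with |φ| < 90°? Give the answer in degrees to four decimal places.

geometry: r = 52 mm, L = 158 mm, e = 16 mm; θ starts at 0°
rotate link 1 by -18°: θ ← 0° -18° = -18°
rotate link 1 by +6°: θ ← -18° +6° = -12°
rotate link 1 by -40°: θ ← -12° -40° = -52°
rotate link 1 by +36°: θ ← -52° +36° = -16°
h = r sin θ − e = -14.333143 − 16 = -30.333143
sin φ = h / L = -30.333143 / 158 = -0.19198191
φ = arcsin(-0.19198191) = -11.068469°

-11.0685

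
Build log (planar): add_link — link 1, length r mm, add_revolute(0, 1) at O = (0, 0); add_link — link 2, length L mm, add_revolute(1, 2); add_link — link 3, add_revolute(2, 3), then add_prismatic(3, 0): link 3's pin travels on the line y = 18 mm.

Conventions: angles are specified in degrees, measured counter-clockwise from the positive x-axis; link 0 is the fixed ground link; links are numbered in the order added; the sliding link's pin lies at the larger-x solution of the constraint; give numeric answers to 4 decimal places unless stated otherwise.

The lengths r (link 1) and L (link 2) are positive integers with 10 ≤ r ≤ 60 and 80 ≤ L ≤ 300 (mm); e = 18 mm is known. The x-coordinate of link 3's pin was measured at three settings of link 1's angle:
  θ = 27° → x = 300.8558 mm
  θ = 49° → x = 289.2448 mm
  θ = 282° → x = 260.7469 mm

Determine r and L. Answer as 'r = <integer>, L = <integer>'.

constraint per measurement: (x − r cos θ)² + (r sin θ − e)² = L²
subtracting the θ₁ and θ₂ equations cancels the r² and L² terms:
r = (x₁² − x₂²) / (2[(x₁cos θ₁ + e sin θ₁) − (x₂cos θ₂ + e sin θ₂)]) = 47.0001 → r = 47
L² = (x₁ − r cos θ₁)² + (r sin θ₁ − e)² = 67080.9993 → L = 259.0000 → L = 259
check at θ₃=282°: x = 260.7469 (printed 260.7469) ✓

r = 47, L = 259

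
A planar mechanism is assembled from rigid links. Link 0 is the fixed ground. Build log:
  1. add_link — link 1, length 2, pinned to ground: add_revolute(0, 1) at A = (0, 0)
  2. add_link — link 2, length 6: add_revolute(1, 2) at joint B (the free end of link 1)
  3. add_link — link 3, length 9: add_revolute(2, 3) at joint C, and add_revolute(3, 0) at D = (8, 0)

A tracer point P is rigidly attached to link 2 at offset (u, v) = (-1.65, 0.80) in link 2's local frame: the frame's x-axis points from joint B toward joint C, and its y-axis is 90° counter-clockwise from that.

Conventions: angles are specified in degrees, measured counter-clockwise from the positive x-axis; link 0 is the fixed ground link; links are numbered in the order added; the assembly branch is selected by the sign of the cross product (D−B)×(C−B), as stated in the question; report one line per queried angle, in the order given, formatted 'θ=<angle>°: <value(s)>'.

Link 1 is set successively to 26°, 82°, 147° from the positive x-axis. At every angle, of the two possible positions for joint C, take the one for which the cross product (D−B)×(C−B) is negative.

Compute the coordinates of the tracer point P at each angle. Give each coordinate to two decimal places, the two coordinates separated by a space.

A=(0,0), D=(8.00,0)
θ=26°: B = A + 2.00·(cos26°, sin26°) = (1.7976, 0.8767)
θ=26°: |BD| = 6.2641
θ=26°: circle(B,6.00) ∩ circle(D,9.00): a=-0.4599, h=5.9824
θ=26°:   candidates: C₊=(2.1795,6.8646) cross=37.474; C₋=(0.5049,-4.9824) cross=-37.474
θ=26°:   branch - wants cross < 0 → take C=(0.5049,-4.9824) (cross=-37.474)
θ=26°: ex = (C−B)/|BC| = (-0.2154,-0.9765); ey = (0.9765,-0.2154)
θ=26°: P = B + -1.65·ex + 0.80·ey = (2.9343,2.3156)
θ=82°: B = A + 2.00·(cos82°, sin82°) = (0.2783, 1.9805)
θ=82°: |BD| = 7.9716
θ=82°: circle(B,6.00) ∩ circle(D,9.00): a=1.1633, h=5.8862
θ=82°:   candidates: C₊=(2.8676,7.3931) cross=46.922; C₋=(-0.0573,-4.0101) cross=-46.922
θ=82°:   branch - wants cross < 0 → take C=(-0.0573,-4.0101) (cross=-46.922)
θ=82°: ex = (C−B)/|BC| = (-0.0559,-0.9984); ey = (0.9984,-0.0559)
θ=82°: P = B + -1.65·ex + 0.80·ey = (1.1694,3.5832)
θ=147°: B = A + 2.00·(cos147°, sin147°) = (-1.6773, 1.0893)
θ=147°: |BD| = 9.7385
θ=147°: circle(B,6.00) ∩ circle(D,9.00): a=2.5588, h=5.4270
θ=147°:   candidates: C₊=(1.4724,6.1960) cross=52.851; C₋=(0.2584,-4.5899) cross=-52.851
θ=147°:   branch - wants cross < 0 → take C=(0.2584,-4.5899) (cross=-52.851)
θ=147°: ex = (C−B)/|BC| = (0.3226,-0.9465); ey = (0.9465,0.3226)
θ=147°: P = B + -1.65·ex + 0.80·ey = (-1.4524,2.9091)

θ=26°: 2.93 2.32
θ=82°: 1.17 3.58
θ=147°: -1.45 2.91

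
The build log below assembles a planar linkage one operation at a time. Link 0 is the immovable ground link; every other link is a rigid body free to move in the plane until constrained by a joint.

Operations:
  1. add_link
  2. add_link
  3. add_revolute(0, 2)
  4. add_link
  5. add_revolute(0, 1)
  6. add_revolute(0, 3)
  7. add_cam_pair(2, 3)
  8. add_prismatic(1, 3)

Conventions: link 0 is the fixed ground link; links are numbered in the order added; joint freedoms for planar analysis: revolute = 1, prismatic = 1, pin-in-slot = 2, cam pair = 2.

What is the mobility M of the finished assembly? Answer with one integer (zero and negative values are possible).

ground; <1,0,0>
#1 <2,0,0>
#2 <3,0,0>
R:0↔2 J1 <3,1,0>
#3 <4,1,0>
R:0↔1 J1 <4,2,0>
R:0↔3 J1 <4,3,0>
C:2↔3 J2 <4,3,1>
P:1↔3 J1 <4,4,1>
3×3 − 2×4 − 1×1 = 0

M = 0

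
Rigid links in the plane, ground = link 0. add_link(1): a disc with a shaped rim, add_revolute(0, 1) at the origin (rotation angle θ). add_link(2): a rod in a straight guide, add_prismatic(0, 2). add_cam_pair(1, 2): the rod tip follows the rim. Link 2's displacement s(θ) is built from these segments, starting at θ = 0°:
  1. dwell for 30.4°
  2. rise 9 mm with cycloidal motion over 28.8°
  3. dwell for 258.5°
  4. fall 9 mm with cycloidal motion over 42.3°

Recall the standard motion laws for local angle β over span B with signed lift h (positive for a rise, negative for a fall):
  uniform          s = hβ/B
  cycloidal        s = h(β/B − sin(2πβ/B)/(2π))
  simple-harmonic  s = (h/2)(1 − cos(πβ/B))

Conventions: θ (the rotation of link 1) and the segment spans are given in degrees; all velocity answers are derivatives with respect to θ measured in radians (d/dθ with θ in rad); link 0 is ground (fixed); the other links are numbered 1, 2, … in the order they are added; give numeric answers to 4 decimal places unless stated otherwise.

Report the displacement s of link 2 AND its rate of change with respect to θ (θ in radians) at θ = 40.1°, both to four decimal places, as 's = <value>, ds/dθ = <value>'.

segment 1 (0° to 30.4°, dwell): s unchanged at 0.0000
θ = 40.1° falls in segment 2 (30.4° to 59.2°, cycloidal, h = 9): β = 40.1 − 30.4 = 9.7°, B = 28.8°; Δs = 9·(0.3368 − sin(2π·0.3368)/(2π)) = 1.8067; s = 0.0000 + 1.8067 = 1.8067
velocity in seg [30.4°–59.2°] (cycloidal), θ in radians: β = 9.7° = 0.1693 rad, B = 28.8° = 0.5027 rad; ds/dθ = (h/B)(1 − cos(2πβ/B)) = (9/0.5027)(1 − cos(2π·0.3368)) = 27.193531 mm/rad

s = 1.8067, ds/dθ = 27.1935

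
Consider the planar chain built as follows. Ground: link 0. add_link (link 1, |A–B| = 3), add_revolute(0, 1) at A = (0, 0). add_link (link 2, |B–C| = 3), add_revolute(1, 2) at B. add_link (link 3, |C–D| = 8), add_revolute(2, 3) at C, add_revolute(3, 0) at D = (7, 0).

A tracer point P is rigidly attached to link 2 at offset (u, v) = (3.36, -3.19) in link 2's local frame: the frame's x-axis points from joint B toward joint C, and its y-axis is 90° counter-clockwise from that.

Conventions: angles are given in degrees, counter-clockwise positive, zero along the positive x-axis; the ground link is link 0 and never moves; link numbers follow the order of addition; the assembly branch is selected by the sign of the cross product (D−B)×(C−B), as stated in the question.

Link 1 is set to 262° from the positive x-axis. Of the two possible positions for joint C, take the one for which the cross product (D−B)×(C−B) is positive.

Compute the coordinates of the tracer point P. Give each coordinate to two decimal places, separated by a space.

A=(0,0), D=(7.00,0)
B = A + 3.00·(cos262°, sin262°) = (-0.4175, -2.9708)
|BD| = 7.9903
circle(B,3.00) ∩ circle(D,8.00): a=0.5535, h=2.9485
  candidates: C₊=(-1.0000,-0.0279) cross=23.559; C₋=(1.1926,-5.5021) cross=-23.559
  branch + wants cross > 0 → take C=(-1.0000,-0.0279) (cross=23.559)
ex = (C−B)/|BC| = (-0.1941,0.9810); ey = (-0.9810,-0.1941)
P = B + 3.36·ex + -3.19·ey = (2.0595,0.9446)

2.06 0.94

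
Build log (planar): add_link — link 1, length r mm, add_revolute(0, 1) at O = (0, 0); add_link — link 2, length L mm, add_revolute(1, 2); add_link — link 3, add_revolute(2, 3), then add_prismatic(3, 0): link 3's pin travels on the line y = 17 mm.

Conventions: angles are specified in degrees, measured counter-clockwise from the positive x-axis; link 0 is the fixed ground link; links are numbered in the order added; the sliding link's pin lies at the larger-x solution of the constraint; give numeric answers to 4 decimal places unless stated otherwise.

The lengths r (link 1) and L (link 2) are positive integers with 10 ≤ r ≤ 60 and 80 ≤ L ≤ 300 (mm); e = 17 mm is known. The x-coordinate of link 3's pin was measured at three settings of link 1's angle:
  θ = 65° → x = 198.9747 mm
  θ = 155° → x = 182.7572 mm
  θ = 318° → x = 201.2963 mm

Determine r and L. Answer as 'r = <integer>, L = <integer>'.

constraint per measurement: (x − r cos θ)² + (r sin θ − e)² = L²
subtracting the θ₁ and θ₂ equations cancels the r² and L² terms:
r = (x₁² − x₂²) / (2[(x₁cos θ₁ + e sin θ₁) − (x₂cos θ₂ + e sin θ₂)]) = 12.0000 → r = 12
L² = (x₁ − r cos θ₁)² + (r sin θ₁ − e)² = 37635.9895 → L = 194.0000 → L = 194
check at θ₃=318°: x = 201.2963 (printed 201.2963) ✓

r = 12, L = 194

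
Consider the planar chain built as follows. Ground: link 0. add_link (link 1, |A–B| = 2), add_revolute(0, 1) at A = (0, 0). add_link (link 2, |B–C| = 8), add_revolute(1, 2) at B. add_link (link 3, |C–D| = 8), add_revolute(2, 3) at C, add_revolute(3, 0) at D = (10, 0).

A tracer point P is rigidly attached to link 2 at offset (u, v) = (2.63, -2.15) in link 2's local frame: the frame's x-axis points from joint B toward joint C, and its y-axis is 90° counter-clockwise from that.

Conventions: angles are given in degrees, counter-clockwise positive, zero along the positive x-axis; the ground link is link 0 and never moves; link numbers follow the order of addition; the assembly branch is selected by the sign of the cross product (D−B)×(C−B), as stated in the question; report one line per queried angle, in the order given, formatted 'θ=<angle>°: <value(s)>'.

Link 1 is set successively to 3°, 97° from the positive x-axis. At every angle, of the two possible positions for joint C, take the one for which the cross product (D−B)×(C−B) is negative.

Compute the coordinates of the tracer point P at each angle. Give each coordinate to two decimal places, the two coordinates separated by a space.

A=(0,0), D=(10.00,0)
θ=3°: B = A + 2.00·(cos3°, sin3°) = (1.9973, 0.1047)
θ=3°: |BD| = 8.0034
θ=3°: circle(B,8.00) ∩ circle(D,8.00): a=4.0017, h=6.9272
θ=3°:   candidates: C₊=(6.0892,6.9790) cross=55.441; C₋=(5.9080,-6.8743) cross=-55.441
θ=3°:   branch - wants cross < 0 → take C=(5.9080,-6.8743) (cross=-55.441)
θ=3°: ex = (C−B)/|BC| = (0.4888,-0.8724); ey = (0.8724,0.4888)
θ=3°: P = B + 2.63·ex + -2.15·ey = (1.4073,-3.2407)
θ=97°: B = A + 2.00·(cos97°, sin97°) = (-0.2437, 1.9851)
θ=97°: |BD| = 10.4343
θ=97°: circle(B,8.00) ∩ circle(D,8.00): a=5.2172, h=6.0648
θ=97°:   candidates: C₊=(6.0319,6.9465) cross=63.282; C₋=(3.7243,-4.9614) cross=-63.282
θ=97°:   branch - wants cross < 0 → take C=(3.7243,-4.9614) (cross=-63.282)
θ=97°: ex = (C−B)/|BC| = (0.4960,-0.8683); ey = (0.8683,0.4960)
θ=97°: P = B + 2.63·ex + -2.15·ey = (-0.8061,-1.3650)

θ=3°: 1.41 -3.24
θ=97°: -0.81 -1.37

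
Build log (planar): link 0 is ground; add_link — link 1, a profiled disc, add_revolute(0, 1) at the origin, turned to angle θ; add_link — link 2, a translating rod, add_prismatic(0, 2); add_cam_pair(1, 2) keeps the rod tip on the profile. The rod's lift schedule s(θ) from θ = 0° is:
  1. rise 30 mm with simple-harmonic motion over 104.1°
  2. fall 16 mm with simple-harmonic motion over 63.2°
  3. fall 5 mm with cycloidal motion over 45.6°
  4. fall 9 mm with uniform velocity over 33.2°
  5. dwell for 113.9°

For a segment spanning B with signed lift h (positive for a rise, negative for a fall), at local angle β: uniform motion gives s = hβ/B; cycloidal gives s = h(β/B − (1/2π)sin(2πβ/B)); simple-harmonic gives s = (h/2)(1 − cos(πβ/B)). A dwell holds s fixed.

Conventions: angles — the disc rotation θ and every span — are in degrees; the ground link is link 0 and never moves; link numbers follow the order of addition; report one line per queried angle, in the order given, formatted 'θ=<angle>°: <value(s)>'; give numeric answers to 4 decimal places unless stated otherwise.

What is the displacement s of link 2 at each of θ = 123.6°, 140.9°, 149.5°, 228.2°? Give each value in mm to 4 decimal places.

seg 1 [0°–104.1°] simple-harmonic, h=30: full span → s += 30 → s = 30.0000
seg 2 [104.1°–167.3°] simple-harmonic, h=-16: θ=123.6° here. β=19.5, B=63.2. -16/2·(1 − cos(π·0.3085)) = -3.4731 → s = 26.5269
seg 2 [104.1°–167.3°] simple-harmonic, h=-16: θ=140.9° here. β=36.8, B=63.2. -16/2·(1 − cos(π·0.5823)) = -10.0449 → s = 19.9551
seg 2 [104.1°–167.3°] simple-harmonic, h=-16: θ=149.5° here. β=45.4, B=63.2. -16/2·(1 − cos(π·0.7184)) = -13.0675 → s = 16.9325
seg 2 [104.1°–167.3°] simple-harmonic, h=-16: full span → s += -16 → s = 14.0000
seg 3 [167.3°–212.9°] cycloidal, h=-5: full span → s += -5 → s = 9.0000
seg 4 [212.9°–246.1°] uniform, h=-9: θ=228.2° here. β=15.3, B=33.2. -9·15.3/33.2 = -4.1476 → s = 4.8524

θ=123.6°: 26.5269
θ=140.9°: 19.9551
θ=149.5°: 16.9325
θ=228.2°: 4.8524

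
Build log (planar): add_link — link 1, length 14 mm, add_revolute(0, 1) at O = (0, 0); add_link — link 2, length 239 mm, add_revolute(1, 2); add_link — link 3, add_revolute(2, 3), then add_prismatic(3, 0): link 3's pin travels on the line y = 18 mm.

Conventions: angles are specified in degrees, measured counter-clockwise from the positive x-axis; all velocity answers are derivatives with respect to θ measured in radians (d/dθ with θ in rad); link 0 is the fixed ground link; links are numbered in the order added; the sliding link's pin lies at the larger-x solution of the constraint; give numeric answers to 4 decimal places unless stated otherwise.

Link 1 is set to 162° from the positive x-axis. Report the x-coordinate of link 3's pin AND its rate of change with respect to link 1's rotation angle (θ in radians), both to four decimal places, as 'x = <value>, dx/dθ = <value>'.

geometry: r = 14 mm, L = 239 mm, e = 18 mm
crank pin P = (r cos θ, r sin θ) = (-13.314791, 4.326238)
h = r sin θ − e = 4.326238 − 18 = -13.673762
x = r cos θ + √(L² − h²) = -13.314791 + 238.608525 = 225.293734
dx/dθ = −r sin θ − h·r cos θ/√(L² − h²) (θ in radians; h = -13.673762) = -5.089259

x = 225.2937, dx/dθ = -5.0893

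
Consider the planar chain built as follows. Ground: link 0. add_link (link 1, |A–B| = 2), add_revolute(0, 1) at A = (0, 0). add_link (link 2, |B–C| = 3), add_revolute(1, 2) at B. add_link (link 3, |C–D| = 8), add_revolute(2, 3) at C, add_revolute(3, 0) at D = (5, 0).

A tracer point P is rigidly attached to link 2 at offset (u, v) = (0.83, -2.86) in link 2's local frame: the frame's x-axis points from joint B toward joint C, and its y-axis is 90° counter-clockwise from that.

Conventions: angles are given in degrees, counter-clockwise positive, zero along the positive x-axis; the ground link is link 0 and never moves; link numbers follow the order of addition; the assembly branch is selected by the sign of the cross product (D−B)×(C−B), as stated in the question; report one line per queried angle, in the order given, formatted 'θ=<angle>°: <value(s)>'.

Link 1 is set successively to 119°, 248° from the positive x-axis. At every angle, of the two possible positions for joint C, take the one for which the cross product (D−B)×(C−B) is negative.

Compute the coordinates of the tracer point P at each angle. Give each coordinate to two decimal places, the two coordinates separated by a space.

A=(0,0), D=(5.00,0)
θ=119°: B = A + 2.00·(cos119°, sin119°) = (-0.9696, 1.7492)
θ=119°: |BD| = 6.2206
θ=119°: circle(B,3.00) ∩ circle(D,8.00): a=-1.3105, h=2.6986
θ=119°:   candidates: C₊=(-1.4683,4.7075) cross=16.787; C₋=(-2.9861,-0.4720) cross=-16.787
θ=119°:   branch - wants cross < 0 → take C=(-2.9861,-0.4720) (cross=-16.787)
θ=119°: ex = (C−B)/|BC| = (-0.6721,-0.7404); ey = (0.7404,-0.6721)
θ=119°: P = B + 0.83·ex + -2.86·ey = (-3.6451,3.0570)
θ=248°: B = A + 2.00·(cos248°, sin248°) = (-0.7492, -1.8544)
θ=248°: |BD| = 6.0409
θ=248°: circle(B,3.00) ∩ circle(D,8.00): a=-1.5319, h=2.5794
θ=248°:   candidates: C₊=(-2.9989,0.1303) cross=15.582; C₋=(-1.4153,-4.7795) cross=-15.582
θ=248°:   branch - wants cross < 0 → take C=(-1.4153,-4.7795) (cross=-15.582)
θ=248°: ex = (C−B)/|BC| = (-0.2220,-0.9750); ey = (0.9750,-0.2220)
θ=248°: P = B + 0.83·ex + -2.86·ey = (-3.7221,-2.0286)

θ=119°: -3.65 3.06
θ=248°: -3.72 -2.03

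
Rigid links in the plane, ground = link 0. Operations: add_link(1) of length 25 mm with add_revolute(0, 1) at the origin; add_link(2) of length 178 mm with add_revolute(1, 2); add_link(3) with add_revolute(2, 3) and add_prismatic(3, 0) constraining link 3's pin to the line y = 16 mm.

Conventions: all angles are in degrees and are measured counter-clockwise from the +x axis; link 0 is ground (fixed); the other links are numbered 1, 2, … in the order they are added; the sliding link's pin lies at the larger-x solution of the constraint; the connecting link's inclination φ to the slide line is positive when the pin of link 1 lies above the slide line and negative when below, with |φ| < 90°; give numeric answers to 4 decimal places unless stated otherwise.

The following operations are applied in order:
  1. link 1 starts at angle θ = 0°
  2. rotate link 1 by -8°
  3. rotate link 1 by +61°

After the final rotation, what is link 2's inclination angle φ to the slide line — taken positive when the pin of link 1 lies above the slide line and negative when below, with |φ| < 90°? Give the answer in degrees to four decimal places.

geometry: r = 25 mm, L = 178 mm, e = 16 mm; θ starts at 0°
rotate link 1 by -8°: θ ← 0° -8° = -8°
rotate link 1 by +61°: θ ← -8° +61° = 53°
h = r sin θ − e = 19.965888 − 16 = 3.965888
sin φ = h / L = 3.965888 / 178 = 0.02228027
φ = arcsin(0.02228027) = 1.276671°

1.2767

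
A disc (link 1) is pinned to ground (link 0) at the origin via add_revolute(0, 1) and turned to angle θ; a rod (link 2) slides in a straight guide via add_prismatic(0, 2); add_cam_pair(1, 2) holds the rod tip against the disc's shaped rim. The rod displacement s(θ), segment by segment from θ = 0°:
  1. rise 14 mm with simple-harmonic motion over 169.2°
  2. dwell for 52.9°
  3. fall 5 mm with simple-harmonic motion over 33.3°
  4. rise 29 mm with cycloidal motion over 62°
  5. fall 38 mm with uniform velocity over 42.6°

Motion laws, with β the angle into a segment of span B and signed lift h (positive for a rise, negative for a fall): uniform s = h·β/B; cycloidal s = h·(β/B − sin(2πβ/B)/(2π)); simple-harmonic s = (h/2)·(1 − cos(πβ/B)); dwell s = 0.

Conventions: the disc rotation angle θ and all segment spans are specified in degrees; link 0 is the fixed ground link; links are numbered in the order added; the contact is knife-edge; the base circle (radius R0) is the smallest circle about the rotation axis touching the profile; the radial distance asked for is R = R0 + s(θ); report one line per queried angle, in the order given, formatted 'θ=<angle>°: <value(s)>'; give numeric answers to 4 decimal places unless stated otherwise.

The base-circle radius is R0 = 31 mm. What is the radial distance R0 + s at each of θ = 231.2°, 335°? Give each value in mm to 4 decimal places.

segment 1 (0° to 169.2°, simple-harmonic, h = 14) is passed completely: s = 0.0000 + (14) = 14.0000
segment 2 (169.2° to 222.1°, dwell): s unchanged at 14.0000
θ = 231.2° falls in segment 3 (222.1° to 255.4°, simple-harmonic, h = -5): β = 231.2 − 222.1 = 9.1°, B = 33.3°; Δs = -5/2·(1 − cos(π·0.2733)) = -0.8661; s = 14.0000 − 0.8661 = 13.1339
segment 3 (222.1° to 255.4°, simple-harmonic, h = -5) is passed completely: s = 14.0000 + (-5) = 9.0000
segment 4 (255.4° to 317.4°, cycloidal, h = 29) is passed completely: s = 9.0000 + (29) = 38.0000
θ = 335° falls in segment 5 (317.4° to 360°, uniform, h = -38): β = 335 − 317.4 = 17.6°, B = 42.6°; Δs = -38·17.6/42.6 = -15.6995; s = 38.0000 − 15.6995 = 22.3005
θ=231.2°: R = R0 + s = 31 + 13.1339 = 44.1339
θ=335°: R = R0 + s = 31 + 22.3005 = 53.3005

θ=231.2°: 44.1339
θ=335°: 53.3005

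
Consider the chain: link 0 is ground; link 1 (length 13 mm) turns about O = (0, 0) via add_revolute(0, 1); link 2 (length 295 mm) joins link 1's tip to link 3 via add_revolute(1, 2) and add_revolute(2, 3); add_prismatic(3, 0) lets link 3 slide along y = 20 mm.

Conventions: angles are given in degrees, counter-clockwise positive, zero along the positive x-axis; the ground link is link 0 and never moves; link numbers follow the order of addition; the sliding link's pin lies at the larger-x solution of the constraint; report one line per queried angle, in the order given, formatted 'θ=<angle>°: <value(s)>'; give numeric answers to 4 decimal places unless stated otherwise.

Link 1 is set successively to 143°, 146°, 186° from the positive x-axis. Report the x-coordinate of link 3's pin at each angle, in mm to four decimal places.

geometry: r = 13 mm, L = 295 mm, e = 20 mm
θ=143°: crank pin P = (r cos θ, r sin θ) = (-10.382262, 7.823595)
θ=143°: h = r sin θ − e = 7.823595 − 20 = -12.176405
θ=143°: x = r cos θ + √(L² − h²) = -10.382262 + 294.748597 = 284.366335
θ=146°: crank pin P = (r cos θ, r sin θ) = (-10.777488, 7.269508)
θ=146°: h = r sin θ − e = 7.269508 − 20 = -12.730492
θ=146°: x = r cos θ + √(L² − h²) = -10.777488 + 294.725185 = 283.947696
θ=186°: crank pin P = (r cos θ, r sin θ) = (-12.928785, -1.358870)
θ=186°: h = r sin θ − e = -1.358870 − 20 = -21.358870
θ=186°: x = r cos θ + √(L² − h²) = -12.928785 + 294.225761 = 281.296977

θ=143°: 284.3663
θ=146°: 283.9477
θ=186°: 281.2970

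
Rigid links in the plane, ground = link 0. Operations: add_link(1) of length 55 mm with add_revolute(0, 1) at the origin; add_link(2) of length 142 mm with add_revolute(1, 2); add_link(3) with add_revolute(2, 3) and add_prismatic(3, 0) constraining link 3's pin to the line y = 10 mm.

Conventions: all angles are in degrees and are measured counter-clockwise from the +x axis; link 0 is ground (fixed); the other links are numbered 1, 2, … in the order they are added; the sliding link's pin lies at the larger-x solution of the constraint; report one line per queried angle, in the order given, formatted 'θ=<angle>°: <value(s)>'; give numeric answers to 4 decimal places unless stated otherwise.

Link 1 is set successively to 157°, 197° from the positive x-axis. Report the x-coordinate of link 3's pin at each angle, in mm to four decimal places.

geometry: r = 55 mm, L = 142 mm, e = 10 mm
θ=157°: crank pin P = (r cos θ, r sin θ) = (-50.627767, 21.490212)
θ=157°: h = r sin θ − e = 21.490212 − 10 = 11.490212
θ=157°: x = r cos θ + √(L² − h²) = -50.627767 + 141.534360 = 90.906593
θ=197°: crank pin P = (r cos θ, r sin θ) = (-52.596762, -16.080444)
θ=197°: h = r sin θ − e = -16.080444 − 10 = -26.080444
θ=197°: x = r cos θ + √(L² − h²) = -52.596762 + 139.584421 = 86.987659

θ=157°: 90.9066
θ=197°: 86.9877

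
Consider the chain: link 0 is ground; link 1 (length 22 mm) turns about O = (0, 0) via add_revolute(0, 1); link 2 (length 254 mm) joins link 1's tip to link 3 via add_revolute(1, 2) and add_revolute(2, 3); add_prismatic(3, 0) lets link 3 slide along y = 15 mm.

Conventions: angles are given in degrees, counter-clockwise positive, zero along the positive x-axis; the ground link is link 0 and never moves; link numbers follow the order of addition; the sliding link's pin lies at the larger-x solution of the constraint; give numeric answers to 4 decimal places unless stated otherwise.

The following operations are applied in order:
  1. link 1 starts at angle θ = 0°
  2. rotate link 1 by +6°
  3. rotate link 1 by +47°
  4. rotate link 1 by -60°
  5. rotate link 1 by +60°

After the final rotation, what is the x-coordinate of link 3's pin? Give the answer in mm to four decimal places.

geometry: r = 22 mm, L = 254 mm, e = 15 mm; θ starts at 0°
rotate link 1 by +6°: θ ← 0° +6° = 6°
rotate link 1 by +47°: θ ← 6° +47° = 53°
rotate link 1 by -60°: θ ← 53° -60° = -7°
rotate link 1 by +60°: θ ← -7° +60° = 53°
crank pin P = (r cos θ, r sin θ) = (13.239931, 17.569981)
h = r sin θ − e = 17.569981 − 15 = 2.569981
x = r cos θ + √(L² − h²) = 13.239931 + 253.986998 = 267.226929

267.2269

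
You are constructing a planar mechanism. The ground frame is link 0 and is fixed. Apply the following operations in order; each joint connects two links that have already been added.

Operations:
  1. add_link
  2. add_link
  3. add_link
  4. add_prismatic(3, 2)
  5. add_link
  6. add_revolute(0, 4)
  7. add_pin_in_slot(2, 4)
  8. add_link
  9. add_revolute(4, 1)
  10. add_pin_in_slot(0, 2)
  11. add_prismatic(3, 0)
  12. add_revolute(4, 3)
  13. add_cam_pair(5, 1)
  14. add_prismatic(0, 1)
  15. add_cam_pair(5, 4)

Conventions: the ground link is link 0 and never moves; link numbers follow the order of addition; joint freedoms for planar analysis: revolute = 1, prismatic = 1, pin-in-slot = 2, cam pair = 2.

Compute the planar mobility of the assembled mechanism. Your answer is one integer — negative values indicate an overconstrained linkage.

link 0 = ground. State L|J1|J2 = 1|0|0
+link1  2|0|0
+link2  3|0|0
+link3  4|0|0
P(3,2) f=1→J1  4|1|0
+link4  5|1|0
R(0,4) f=1→J1  5|2|0
PS(2,4) f=2→J2  5|2|1
+link5  6|2|1
R(4,1) f=1→J1  6|3|1
PS(0,2) f=2→J2  6|3|2
P(3,0) f=1→J1  6|4|2
R(4,3) f=1→J1  6|5|2
C(5,1) f=2→J2  6|5|3
P(0,1) f=1→J1  6|6|3
C(5,4) f=2→J2  6|6|4
M = 3(6−1)−2·6−4 = 15−12−4 = -1

M = -1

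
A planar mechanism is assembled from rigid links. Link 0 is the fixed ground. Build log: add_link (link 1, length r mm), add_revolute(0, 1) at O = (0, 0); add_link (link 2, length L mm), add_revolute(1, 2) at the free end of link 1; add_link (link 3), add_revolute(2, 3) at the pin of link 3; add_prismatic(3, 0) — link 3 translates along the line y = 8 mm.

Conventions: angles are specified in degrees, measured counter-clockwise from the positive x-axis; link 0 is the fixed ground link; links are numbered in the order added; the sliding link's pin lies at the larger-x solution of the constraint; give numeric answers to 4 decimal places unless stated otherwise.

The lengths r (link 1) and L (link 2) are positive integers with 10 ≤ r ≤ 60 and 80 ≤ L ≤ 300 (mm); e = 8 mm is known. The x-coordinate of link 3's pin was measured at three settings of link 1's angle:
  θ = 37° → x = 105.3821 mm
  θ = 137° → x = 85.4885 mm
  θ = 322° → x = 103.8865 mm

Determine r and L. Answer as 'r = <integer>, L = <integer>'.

constraint per measurement: (x − r cos θ)² + (r sin θ − e)² = L²
subtracting the θ₁ and θ₂ equations cancels the r² and L² terms:
r = (x₁² − x₂²) / (2[(x₁cos θ₁ + e sin θ₁) − (x₂cos θ₂ + e sin θ₂)]) = 13.0000 → r = 13
L² = (x₁ − r cos θ₁)² + (r sin θ₁ − e)² = 9025.0004 → L = 95.0000 → L = 95
check at θ₃=322°: x = 103.8865 (printed 103.8865) ✓

r = 13, L = 95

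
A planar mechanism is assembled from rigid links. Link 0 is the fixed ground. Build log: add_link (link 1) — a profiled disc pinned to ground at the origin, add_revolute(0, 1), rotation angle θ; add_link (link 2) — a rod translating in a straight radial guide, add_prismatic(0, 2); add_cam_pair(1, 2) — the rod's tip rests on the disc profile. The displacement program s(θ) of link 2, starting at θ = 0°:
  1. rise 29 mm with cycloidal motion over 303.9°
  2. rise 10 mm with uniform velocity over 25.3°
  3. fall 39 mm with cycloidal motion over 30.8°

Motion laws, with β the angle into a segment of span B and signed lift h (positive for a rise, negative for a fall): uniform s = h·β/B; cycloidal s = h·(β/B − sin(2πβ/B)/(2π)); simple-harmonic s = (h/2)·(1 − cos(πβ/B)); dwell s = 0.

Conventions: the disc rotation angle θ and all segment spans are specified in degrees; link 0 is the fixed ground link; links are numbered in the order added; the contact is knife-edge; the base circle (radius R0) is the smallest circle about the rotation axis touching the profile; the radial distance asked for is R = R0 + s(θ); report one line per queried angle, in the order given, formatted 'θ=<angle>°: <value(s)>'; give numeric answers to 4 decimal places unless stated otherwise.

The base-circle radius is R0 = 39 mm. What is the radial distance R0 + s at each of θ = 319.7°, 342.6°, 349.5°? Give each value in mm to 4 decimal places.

seg 1 [0°–303.9°] cycloidal, h=29: full span → s += 29 → s = 29.0000
seg 2 [303.9°–329.2°] uniform, h=10: θ=319.7° here. β=15.8, B=25.3. 10·15.8/25.3 = 6.2451 → s = 35.2451
seg 2 [303.9°–329.2°] uniform, h=10: full span → s += 10 → s = 39.0000
seg 3 [329.2°–360°] cycloidal, h=-39: θ=342.6° here. β=13.4, B=30.8. -39·(0.4351 − sin(2π·0.4351)/(2π)) = -14.5047 → s = 24.4953
seg 3 [329.2°–360°] cycloidal, h=-39: θ=349.5° here. β=20.3, B=30.8. -39·(0.6591 − sin(2π·0.6591)/(2π)) = -30.9262 → s = 8.0738
θ=319.7°: R = R0 + s = 39 + 35.2451 = 74.2451
θ=342.6°: R = R0 + s = 39 + 24.4953 = 63.4953
θ=349.5°: R = R0 + s = 39 + 8.0738 = 47.0738

θ=319.7°: 74.2451
θ=342.6°: 63.4953
θ=349.5°: 47.0738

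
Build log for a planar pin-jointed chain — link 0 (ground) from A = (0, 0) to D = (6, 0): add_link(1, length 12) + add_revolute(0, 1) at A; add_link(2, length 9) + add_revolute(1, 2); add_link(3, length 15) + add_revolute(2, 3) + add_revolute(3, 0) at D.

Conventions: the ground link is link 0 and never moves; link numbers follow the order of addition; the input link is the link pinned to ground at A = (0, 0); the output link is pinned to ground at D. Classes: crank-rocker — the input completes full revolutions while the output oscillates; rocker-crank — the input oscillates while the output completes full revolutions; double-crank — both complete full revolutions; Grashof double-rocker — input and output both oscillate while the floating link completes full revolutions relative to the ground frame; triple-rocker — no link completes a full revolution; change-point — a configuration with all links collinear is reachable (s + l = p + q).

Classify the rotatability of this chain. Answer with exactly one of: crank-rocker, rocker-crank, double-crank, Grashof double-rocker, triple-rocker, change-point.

lengths: ground=6, input=12, coupler=9, output=15
sorted: s=6 (shortest), l=15 (longest), p+q=21
s + l = 21 vs p + q = 21
s + l = p + q → change-point (collinear configuration reachable)

change-point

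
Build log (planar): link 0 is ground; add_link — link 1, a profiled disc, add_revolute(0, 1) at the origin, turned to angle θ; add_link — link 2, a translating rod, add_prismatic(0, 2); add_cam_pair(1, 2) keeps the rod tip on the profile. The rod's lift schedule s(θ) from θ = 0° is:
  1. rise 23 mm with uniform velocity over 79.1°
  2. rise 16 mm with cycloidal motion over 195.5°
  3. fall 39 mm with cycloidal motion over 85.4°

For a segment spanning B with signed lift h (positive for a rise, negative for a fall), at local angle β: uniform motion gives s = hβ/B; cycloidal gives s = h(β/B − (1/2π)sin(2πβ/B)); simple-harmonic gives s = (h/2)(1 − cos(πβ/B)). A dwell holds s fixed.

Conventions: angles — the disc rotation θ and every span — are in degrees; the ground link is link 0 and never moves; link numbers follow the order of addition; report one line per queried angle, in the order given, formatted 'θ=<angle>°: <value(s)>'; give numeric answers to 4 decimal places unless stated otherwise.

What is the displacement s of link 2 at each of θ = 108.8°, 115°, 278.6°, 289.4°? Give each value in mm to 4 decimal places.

seg 1 [0°–79.1°] uniform, h=23: full span → s += 23 → s = 23.0000
seg 2 [79.1°–274.6°] cycloidal, h=16: θ=108.8° here. β=29.7, B=195.5. 16·(0.1519 − sin(2π·0.1519)/(2π)) = 0.3527 → s = 23.3527
seg 2 [79.1°–274.6°] cycloidal, h=16: θ=115° here. β=35.9, B=195.5. 16·(0.1836 − sin(2π·0.1836)/(2π)) = 0.6098 → s = 23.6098
seg 2 [79.1°–274.6°] cycloidal, h=16: full span → s += 16 → s = 39.0000
seg 3 [274.6°–360°] cycloidal, h=-39: θ=278.6° here. β=4, B=85.4. -39·(0.0468 − sin(2π·0.0468)/(2π)) = -0.0263 → s = 38.9737
seg 3 [274.6°–360°] cycloidal, h=-39: θ=289.4° here. β=14.8, B=85.4. -39·(0.1733 − sin(2π·0.1733)/(2π)) = -1.2586 → s = 37.7414

θ=108.8°: 23.3527
θ=115°: 23.6098
θ=278.6°: 38.9737
θ=289.4°: 37.7414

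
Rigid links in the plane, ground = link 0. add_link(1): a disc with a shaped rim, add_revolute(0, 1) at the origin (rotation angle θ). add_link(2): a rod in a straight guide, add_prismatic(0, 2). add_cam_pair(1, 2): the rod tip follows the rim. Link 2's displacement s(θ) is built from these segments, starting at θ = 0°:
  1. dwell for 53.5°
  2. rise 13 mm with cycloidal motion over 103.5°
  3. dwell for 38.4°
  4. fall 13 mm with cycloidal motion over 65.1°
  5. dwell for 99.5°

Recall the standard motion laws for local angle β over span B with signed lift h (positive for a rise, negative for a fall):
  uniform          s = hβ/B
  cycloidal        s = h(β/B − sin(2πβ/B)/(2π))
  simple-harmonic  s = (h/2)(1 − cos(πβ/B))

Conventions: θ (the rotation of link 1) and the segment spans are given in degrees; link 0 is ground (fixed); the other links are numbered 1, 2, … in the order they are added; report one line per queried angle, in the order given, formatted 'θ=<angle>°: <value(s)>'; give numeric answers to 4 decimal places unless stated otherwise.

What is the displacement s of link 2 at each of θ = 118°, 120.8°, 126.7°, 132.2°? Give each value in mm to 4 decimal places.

segment 1 (0° to 53.5°, dwell): s unchanged at 0.0000
θ = 118° falls in segment 2 (53.5° to 157°, cycloidal, h = 13): β = 118 − 53.5 = 64.5°, B = 103.5°; Δs = 13·(0.6232 − sin(2π·0.6232)/(2π)) = 9.5477; s = 0.0000 + 9.5477 = 9.5477
θ = 120.8° falls in segment 2 (53.5° to 157°, cycloidal, h = 13): β = 120.8 − 53.5 = 67.3°, B = 103.5°; Δs = 13·(0.6502 − sin(2π·0.6502)/(2π)) = 10.1289; s = 0.0000 + 10.1289 = 10.1289
θ = 126.7° falls in segment 2 (53.5° to 157°, cycloidal, h = 13): β = 126.7 − 53.5 = 73.2°, B = 103.5°; Δs = 13·(0.7072 − sin(2π·0.7072)/(2π)) = 11.1890; s = 0.0000 + 11.1890 = 11.1890
θ = 132.2° falls in segment 2 (53.5° to 157°, cycloidal, h = 13): β = 132.2 − 53.5 = 78.7°, B = 103.5°; Δs = 13·(0.7604 − sin(2π·0.7604)/(2π)) = 11.9496; s = 0.0000 + 11.9496 = 11.9496

θ=118°: 9.5477
θ=120.8°: 10.1289
θ=126.7°: 11.1890
θ=132.2°: 11.9496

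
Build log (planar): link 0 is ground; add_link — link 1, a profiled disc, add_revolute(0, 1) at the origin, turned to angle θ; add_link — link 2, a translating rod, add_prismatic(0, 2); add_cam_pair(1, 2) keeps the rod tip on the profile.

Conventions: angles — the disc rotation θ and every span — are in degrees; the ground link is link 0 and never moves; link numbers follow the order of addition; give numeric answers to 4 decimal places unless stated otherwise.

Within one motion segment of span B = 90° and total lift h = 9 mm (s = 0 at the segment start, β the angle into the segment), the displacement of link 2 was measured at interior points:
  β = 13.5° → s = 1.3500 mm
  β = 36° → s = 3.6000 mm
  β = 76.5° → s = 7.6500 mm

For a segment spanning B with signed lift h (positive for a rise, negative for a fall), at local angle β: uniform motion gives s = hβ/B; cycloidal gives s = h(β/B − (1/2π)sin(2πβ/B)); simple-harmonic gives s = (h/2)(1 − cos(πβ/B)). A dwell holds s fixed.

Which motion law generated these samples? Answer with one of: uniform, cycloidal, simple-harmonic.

candidates at β/B = r: uniform s = h·r (linear in β); cycloidal s = h·(r − sin(2πr)/(2π)); simple-harmonic s = (h/2)(1 − cos(πr))
β=13.5°: printed 1.3500 | uniform 1.3500, cycloidal 0.1912, simple-harmonic 0.4905
β=36°: printed 3.6000 | uniform 3.6000, cycloidal 2.7581, simple-harmonic 3.1094
β=76.5°: printed 7.6500 | uniform 7.6500, cycloidal 8.8088, simple-harmonic 8.5095
only one law matches every sample → uniform

uniform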